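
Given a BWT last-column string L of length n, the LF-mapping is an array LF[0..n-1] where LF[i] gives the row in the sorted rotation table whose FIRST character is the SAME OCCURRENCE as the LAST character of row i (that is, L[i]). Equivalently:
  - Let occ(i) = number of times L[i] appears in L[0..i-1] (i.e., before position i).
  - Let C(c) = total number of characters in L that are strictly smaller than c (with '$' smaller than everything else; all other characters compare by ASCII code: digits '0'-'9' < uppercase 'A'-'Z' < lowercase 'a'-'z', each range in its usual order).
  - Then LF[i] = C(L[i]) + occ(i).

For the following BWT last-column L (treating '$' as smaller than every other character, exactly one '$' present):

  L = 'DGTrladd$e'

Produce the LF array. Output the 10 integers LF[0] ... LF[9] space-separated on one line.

Char counts: '$':1, 'D':1, 'G':1, 'T':1, 'a':1, 'd':2, 'e':1, 'l':1, 'r':1
C (first-col start): C('$')=0, C('D')=1, C('G')=2, C('T')=3, C('a')=4, C('d')=5, C('e')=7, C('l')=8, C('r')=9
L[0]='D': occ=0, LF[0]=C('D')+0=1+0=1
L[1]='G': occ=0, LF[1]=C('G')+0=2+0=2
L[2]='T': occ=0, LF[2]=C('T')+0=3+0=3
L[3]='r': occ=0, LF[3]=C('r')+0=9+0=9
L[4]='l': occ=0, LF[4]=C('l')+0=8+0=8
L[5]='a': occ=0, LF[5]=C('a')+0=4+0=4
L[6]='d': occ=0, LF[6]=C('d')+0=5+0=5
L[7]='d': occ=1, LF[7]=C('d')+1=5+1=6
L[8]='$': occ=0, LF[8]=C('$')+0=0+0=0
L[9]='e': occ=0, LF[9]=C('e')+0=7+0=7

Answer: 1 2 3 9 8 4 5 6 0 7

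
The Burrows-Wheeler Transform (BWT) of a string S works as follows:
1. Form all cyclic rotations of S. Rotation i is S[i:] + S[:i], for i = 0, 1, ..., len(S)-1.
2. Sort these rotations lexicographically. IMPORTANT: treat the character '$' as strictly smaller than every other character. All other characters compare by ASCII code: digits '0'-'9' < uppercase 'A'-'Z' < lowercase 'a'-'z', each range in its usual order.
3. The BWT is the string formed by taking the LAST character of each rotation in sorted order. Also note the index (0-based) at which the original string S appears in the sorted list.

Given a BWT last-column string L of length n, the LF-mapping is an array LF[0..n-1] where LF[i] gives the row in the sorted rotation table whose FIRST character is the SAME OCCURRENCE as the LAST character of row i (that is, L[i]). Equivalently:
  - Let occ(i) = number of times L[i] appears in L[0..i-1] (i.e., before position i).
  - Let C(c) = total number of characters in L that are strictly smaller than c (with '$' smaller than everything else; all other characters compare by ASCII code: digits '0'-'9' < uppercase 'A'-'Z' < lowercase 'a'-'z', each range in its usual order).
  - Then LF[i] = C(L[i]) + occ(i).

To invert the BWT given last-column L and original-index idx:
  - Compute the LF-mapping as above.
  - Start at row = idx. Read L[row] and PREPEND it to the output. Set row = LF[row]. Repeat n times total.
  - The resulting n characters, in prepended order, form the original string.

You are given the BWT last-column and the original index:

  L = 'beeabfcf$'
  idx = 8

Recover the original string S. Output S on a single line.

Answer: ffeabceb$

Derivation:
LF mapping: 2 5 6 1 3 7 4 8 0
Walk LF starting at row 8, prepending L[row]:
  step 1: row=8, L[8]='$', prepend. Next row=LF[8]=0
  step 2: row=0, L[0]='b', prepend. Next row=LF[0]=2
  step 3: row=2, L[2]='e', prepend. Next row=LF[2]=6
  step 4: row=6, L[6]='c', prepend. Next row=LF[6]=4
  step 5: row=4, L[4]='b', prepend. Next row=LF[4]=3
  step 6: row=3, L[3]='a', prepend. Next row=LF[3]=1
  step 7: row=1, L[1]='e', prepend. Next row=LF[1]=5
  step 8: row=5, L[5]='f', prepend. Next row=LF[5]=7
  step 9: row=7, L[7]='f', prepend. Next row=LF[7]=8
Reversed output: ffeabceb$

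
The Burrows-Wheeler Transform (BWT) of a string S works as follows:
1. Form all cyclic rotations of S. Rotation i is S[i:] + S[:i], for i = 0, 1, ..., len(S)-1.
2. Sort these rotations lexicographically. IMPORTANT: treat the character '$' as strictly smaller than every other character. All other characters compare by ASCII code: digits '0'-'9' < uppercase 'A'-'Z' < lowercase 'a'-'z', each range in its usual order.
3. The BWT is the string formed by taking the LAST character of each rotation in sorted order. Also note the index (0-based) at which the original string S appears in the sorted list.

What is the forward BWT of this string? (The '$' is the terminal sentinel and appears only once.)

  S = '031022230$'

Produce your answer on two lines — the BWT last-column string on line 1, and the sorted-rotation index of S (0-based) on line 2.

All 10 rotations (rotation i = S[i:]+S[:i]):
  rot[0] = 031022230$
  rot[1] = 31022230$0
  rot[2] = 1022230$03
  rot[3] = 022230$031
  rot[4] = 22230$0310
  rot[5] = 2230$03102
  rot[6] = 230$031022
  rot[7] = 30$0310222
  rot[8] = 0$03102223
  rot[9] = $031022230
Sorted (with $ < everything):
  sorted[0] = $031022230  (last char: '0')
  sorted[1] = 0$03102223  (last char: '3')
  sorted[2] = 022230$031  (last char: '1')
  sorted[3] = 031022230$  (last char: '$')
  sorted[4] = 1022230$03  (last char: '3')
  sorted[5] = 22230$0310  (last char: '0')
  sorted[6] = 2230$03102  (last char: '2')
  sorted[7] = 230$031022  (last char: '2')
  sorted[8] = 30$0310222  (last char: '2')
  sorted[9] = 31022230$0  (last char: '0')
Last column: 031$302220
Original string S is at sorted index 3

Answer: 031$302220
3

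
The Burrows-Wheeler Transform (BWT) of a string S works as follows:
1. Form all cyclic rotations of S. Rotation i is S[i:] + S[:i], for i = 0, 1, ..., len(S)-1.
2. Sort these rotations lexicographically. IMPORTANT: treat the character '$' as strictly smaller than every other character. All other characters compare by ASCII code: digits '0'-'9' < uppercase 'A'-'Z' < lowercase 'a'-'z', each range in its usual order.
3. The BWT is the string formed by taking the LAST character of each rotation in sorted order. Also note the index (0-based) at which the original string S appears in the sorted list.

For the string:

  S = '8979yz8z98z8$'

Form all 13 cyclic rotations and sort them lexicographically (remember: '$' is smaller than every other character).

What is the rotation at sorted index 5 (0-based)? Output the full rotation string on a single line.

Answer: 8z98z8$8979yz

Derivation:
All 13 rotations (rotation i = S[i:]+S[:i]):
  rot[0] = 8979yz8z98z8$
  rot[1] = 979yz8z98z8$8
  rot[2] = 79yz8z98z8$89
  rot[3] = 9yz8z98z8$897
  rot[4] = yz8z98z8$8979
  rot[5] = z8z98z8$8979y
  rot[6] = 8z98z8$8979yz
  rot[7] = z98z8$8979yz8
  rot[8] = 98z8$8979yz8z
  rot[9] = 8z8$8979yz8z9
  rot[10] = z8$8979yz8z98
  rot[11] = 8$8979yz8z98z
  rot[12] = $8979yz8z98z8
Sorted (with $ < everything):
  sorted[0] = $8979yz8z98z8
  sorted[1] = 79yz8z98z8$89
  sorted[2] = 8$8979yz8z98z
  sorted[3] = 8979yz8z98z8$
  sorted[4] = 8z8$8979yz8z9
  sorted[5] = 8z98z8$8979yz
  sorted[6] = 979yz8z98z8$8
  sorted[7] = 98z8$8979yz8z
  sorted[8] = 9yz8z98z8$897
  sorted[9] = yz8z98z8$8979
  sorted[10] = z8$8979yz8z98
  sorted[11] = z8z98z8$8979y
  sorted[12] = z98z8$8979yz8
sorted[5] = 8z98z8$8979yz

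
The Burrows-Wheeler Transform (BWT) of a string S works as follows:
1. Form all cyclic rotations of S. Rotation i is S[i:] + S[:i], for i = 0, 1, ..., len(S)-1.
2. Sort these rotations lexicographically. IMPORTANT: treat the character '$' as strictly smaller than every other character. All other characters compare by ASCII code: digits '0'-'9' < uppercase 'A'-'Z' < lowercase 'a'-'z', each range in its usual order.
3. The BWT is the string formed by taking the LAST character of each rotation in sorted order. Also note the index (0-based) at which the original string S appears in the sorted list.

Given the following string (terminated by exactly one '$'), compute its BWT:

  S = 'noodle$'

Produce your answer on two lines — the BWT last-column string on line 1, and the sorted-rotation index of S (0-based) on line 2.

Answer: eold$on
4

Derivation:
All 7 rotations (rotation i = S[i:]+S[:i]):
  rot[0] = noodle$
  rot[1] = oodle$n
  rot[2] = odle$no
  rot[3] = dle$noo
  rot[4] = le$nood
  rot[5] = e$noodl
  rot[6] = $noodle
Sorted (with $ < everything):
  sorted[0] = $noodle  (last char: 'e')
  sorted[1] = dle$noo  (last char: 'o')
  sorted[2] = e$noodl  (last char: 'l')
  sorted[3] = le$nood  (last char: 'd')
  sorted[4] = noodle$  (last char: '$')
  sorted[5] = odle$no  (last char: 'o')
  sorted[6] = oodle$n  (last char: 'n')
Last column: eold$on
Original string S is at sorted index 4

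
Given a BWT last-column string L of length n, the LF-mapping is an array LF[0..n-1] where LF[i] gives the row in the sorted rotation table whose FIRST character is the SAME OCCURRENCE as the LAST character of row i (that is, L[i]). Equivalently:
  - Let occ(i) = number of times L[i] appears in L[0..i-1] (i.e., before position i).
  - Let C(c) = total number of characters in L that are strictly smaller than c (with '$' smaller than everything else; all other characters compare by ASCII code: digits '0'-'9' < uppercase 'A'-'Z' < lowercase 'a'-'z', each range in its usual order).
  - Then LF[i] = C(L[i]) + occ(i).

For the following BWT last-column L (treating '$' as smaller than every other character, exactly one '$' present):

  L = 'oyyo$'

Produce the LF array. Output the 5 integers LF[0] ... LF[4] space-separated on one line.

Char counts: '$':1, 'o':2, 'y':2
C (first-col start): C('$')=0, C('o')=1, C('y')=3
L[0]='o': occ=0, LF[0]=C('o')+0=1+0=1
L[1]='y': occ=0, LF[1]=C('y')+0=3+0=3
L[2]='y': occ=1, LF[2]=C('y')+1=3+1=4
L[3]='o': occ=1, LF[3]=C('o')+1=1+1=2
L[4]='$': occ=0, LF[4]=C('$')+0=0+0=0

Answer: 1 3 4 2 0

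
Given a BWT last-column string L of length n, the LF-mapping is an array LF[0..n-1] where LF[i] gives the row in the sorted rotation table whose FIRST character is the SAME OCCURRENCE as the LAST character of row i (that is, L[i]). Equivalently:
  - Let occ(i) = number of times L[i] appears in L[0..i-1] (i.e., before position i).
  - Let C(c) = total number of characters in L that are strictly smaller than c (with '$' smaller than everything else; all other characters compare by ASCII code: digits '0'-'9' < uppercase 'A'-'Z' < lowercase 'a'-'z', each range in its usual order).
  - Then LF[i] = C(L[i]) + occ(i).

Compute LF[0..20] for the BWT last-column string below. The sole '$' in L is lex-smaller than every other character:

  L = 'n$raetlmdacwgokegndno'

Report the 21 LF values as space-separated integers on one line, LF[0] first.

Char counts: '$':1, 'a':2, 'c':1, 'd':2, 'e':2, 'g':2, 'k':1, 'l':1, 'm':1, 'n':3, 'o':2, 'r':1, 't':1, 'w':1
C (first-col start): C('$')=0, C('a')=1, C('c')=3, C('d')=4, C('e')=6, C('g')=8, C('k')=10, C('l')=11, C('m')=12, C('n')=13, C('o')=16, C('r')=18, C('t')=19, C('w')=20
L[0]='n': occ=0, LF[0]=C('n')+0=13+0=13
L[1]='$': occ=0, LF[1]=C('$')+0=0+0=0
L[2]='r': occ=0, LF[2]=C('r')+0=18+0=18
L[3]='a': occ=0, LF[3]=C('a')+0=1+0=1
L[4]='e': occ=0, LF[4]=C('e')+0=6+0=6
L[5]='t': occ=0, LF[5]=C('t')+0=19+0=19
L[6]='l': occ=0, LF[6]=C('l')+0=11+0=11
L[7]='m': occ=0, LF[7]=C('m')+0=12+0=12
L[8]='d': occ=0, LF[8]=C('d')+0=4+0=4
L[9]='a': occ=1, LF[9]=C('a')+1=1+1=2
L[10]='c': occ=0, LF[10]=C('c')+0=3+0=3
L[11]='w': occ=0, LF[11]=C('w')+0=20+0=20
L[12]='g': occ=0, LF[12]=C('g')+0=8+0=8
L[13]='o': occ=0, LF[13]=C('o')+0=16+0=16
L[14]='k': occ=0, LF[14]=C('k')+0=10+0=10
L[15]='e': occ=1, LF[15]=C('e')+1=6+1=7
L[16]='g': occ=1, LF[16]=C('g')+1=8+1=9
L[17]='n': occ=1, LF[17]=C('n')+1=13+1=14
L[18]='d': occ=1, LF[18]=C('d')+1=4+1=5
L[19]='n': occ=2, LF[19]=C('n')+2=13+2=15
L[20]='o': occ=1, LF[20]=C('o')+1=16+1=17

Answer: 13 0 18 1 6 19 11 12 4 2 3 20 8 16 10 7 9 14 5 15 17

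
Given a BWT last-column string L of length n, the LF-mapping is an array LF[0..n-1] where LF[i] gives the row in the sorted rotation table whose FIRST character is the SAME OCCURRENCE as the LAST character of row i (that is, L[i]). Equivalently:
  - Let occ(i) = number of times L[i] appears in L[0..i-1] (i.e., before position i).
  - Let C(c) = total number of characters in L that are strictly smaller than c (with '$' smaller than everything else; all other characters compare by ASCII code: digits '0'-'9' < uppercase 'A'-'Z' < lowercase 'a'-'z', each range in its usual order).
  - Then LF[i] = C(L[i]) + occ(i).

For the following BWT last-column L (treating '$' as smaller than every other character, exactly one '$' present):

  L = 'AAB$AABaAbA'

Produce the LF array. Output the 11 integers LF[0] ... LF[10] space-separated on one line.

Answer: 1 2 7 0 3 4 8 9 5 10 6

Derivation:
Char counts: '$':1, 'A':6, 'B':2, 'a':1, 'b':1
C (first-col start): C('$')=0, C('A')=1, C('B')=7, C('a')=9, C('b')=10
L[0]='A': occ=0, LF[0]=C('A')+0=1+0=1
L[1]='A': occ=1, LF[1]=C('A')+1=1+1=2
L[2]='B': occ=0, LF[2]=C('B')+0=7+0=7
L[3]='$': occ=0, LF[3]=C('$')+0=0+0=0
L[4]='A': occ=2, LF[4]=C('A')+2=1+2=3
L[5]='A': occ=3, LF[5]=C('A')+3=1+3=4
L[6]='B': occ=1, LF[6]=C('B')+1=7+1=8
L[7]='a': occ=0, LF[7]=C('a')+0=9+0=9
L[8]='A': occ=4, LF[8]=C('A')+4=1+4=5
L[9]='b': occ=0, LF[9]=C('b')+0=10+0=10
L[10]='A': occ=5, LF[10]=C('A')+5=1+5=6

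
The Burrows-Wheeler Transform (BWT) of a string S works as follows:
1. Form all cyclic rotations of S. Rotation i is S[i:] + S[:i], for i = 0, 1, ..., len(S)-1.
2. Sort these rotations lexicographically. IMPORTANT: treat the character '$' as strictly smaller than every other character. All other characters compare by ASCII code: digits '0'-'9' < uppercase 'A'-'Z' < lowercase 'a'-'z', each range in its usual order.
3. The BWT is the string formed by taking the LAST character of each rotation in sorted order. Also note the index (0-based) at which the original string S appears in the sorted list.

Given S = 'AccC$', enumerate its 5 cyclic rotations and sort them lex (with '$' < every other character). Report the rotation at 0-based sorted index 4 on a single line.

Answer: ccC$A

Derivation:
All 5 rotations (rotation i = S[i:]+S[:i]):
  rot[0] = AccC$
  rot[1] = ccC$A
  rot[2] = cC$Ac
  rot[3] = C$Acc
  rot[4] = $AccC
Sorted (with $ < everything):
  sorted[0] = $AccC
  sorted[1] = AccC$
  sorted[2] = C$Acc
  sorted[3] = cC$Ac
  sorted[4] = ccC$A
sorted[4] = ccC$A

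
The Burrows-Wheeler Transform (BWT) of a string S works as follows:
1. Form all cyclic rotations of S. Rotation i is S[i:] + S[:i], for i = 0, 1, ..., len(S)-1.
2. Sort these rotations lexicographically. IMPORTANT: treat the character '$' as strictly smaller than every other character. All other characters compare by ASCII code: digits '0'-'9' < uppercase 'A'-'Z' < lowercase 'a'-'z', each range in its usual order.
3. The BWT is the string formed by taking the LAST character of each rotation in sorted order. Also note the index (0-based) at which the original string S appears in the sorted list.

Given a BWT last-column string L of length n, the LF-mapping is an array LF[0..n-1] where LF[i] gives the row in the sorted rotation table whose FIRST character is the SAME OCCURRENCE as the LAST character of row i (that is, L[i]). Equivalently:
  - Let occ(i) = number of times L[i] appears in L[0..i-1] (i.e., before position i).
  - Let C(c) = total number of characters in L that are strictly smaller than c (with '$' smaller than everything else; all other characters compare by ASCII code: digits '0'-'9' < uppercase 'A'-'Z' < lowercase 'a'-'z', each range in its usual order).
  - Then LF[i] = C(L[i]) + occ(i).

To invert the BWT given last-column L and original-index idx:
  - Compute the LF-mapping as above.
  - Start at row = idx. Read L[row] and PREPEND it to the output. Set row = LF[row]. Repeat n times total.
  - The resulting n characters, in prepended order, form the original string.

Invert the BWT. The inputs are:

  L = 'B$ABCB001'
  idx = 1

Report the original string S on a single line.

Answer: 0B1CA0BB$

Derivation:
LF mapping: 5 0 4 6 8 7 1 2 3
Walk LF starting at row 1, prepending L[row]:
  step 1: row=1, L[1]='$', prepend. Next row=LF[1]=0
  step 2: row=0, L[0]='B', prepend. Next row=LF[0]=5
  step 3: row=5, L[5]='B', prepend. Next row=LF[5]=7
  step 4: row=7, L[7]='0', prepend. Next row=LF[7]=2
  step 5: row=2, L[2]='A', prepend. Next row=LF[2]=4
  step 6: row=4, L[4]='C', prepend. Next row=LF[4]=8
  step 7: row=8, L[8]='1', prepend. Next row=LF[8]=3
  step 8: row=3, L[3]='B', prepend. Next row=LF[3]=6
  step 9: row=6, L[6]='0', prepend. Next row=LF[6]=1
Reversed output: 0B1CA0BB$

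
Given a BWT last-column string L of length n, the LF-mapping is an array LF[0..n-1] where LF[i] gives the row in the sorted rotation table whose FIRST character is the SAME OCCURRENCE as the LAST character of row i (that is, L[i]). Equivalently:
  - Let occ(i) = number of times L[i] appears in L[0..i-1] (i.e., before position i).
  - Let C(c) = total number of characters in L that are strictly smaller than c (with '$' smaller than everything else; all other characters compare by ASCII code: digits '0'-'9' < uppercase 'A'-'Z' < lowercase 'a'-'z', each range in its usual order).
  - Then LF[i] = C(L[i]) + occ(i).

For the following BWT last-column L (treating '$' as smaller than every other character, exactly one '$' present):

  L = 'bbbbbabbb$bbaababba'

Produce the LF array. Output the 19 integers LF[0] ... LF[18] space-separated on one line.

Char counts: '$':1, 'a':5, 'b':13
C (first-col start): C('$')=0, C('a')=1, C('b')=6
L[0]='b': occ=0, LF[0]=C('b')+0=6+0=6
L[1]='b': occ=1, LF[1]=C('b')+1=6+1=7
L[2]='b': occ=2, LF[2]=C('b')+2=6+2=8
L[3]='b': occ=3, LF[3]=C('b')+3=6+3=9
L[4]='b': occ=4, LF[4]=C('b')+4=6+4=10
L[5]='a': occ=0, LF[5]=C('a')+0=1+0=1
L[6]='b': occ=5, LF[6]=C('b')+5=6+5=11
L[7]='b': occ=6, LF[7]=C('b')+6=6+6=12
L[8]='b': occ=7, LF[8]=C('b')+7=6+7=13
L[9]='$': occ=0, LF[9]=C('$')+0=0+0=0
L[10]='b': occ=8, LF[10]=C('b')+8=6+8=14
L[11]='b': occ=9, LF[11]=C('b')+9=6+9=15
L[12]='a': occ=1, LF[12]=C('a')+1=1+1=2
L[13]='a': occ=2, LF[13]=C('a')+2=1+2=3
L[14]='b': occ=10, LF[14]=C('b')+10=6+10=16
L[15]='a': occ=3, LF[15]=C('a')+3=1+3=4
L[16]='b': occ=11, LF[16]=C('b')+11=6+11=17
L[17]='b': occ=12, LF[17]=C('b')+12=6+12=18
L[18]='a': occ=4, LF[18]=C('a')+4=1+4=5

Answer: 6 7 8 9 10 1 11 12 13 0 14 15 2 3 16 4 17 18 5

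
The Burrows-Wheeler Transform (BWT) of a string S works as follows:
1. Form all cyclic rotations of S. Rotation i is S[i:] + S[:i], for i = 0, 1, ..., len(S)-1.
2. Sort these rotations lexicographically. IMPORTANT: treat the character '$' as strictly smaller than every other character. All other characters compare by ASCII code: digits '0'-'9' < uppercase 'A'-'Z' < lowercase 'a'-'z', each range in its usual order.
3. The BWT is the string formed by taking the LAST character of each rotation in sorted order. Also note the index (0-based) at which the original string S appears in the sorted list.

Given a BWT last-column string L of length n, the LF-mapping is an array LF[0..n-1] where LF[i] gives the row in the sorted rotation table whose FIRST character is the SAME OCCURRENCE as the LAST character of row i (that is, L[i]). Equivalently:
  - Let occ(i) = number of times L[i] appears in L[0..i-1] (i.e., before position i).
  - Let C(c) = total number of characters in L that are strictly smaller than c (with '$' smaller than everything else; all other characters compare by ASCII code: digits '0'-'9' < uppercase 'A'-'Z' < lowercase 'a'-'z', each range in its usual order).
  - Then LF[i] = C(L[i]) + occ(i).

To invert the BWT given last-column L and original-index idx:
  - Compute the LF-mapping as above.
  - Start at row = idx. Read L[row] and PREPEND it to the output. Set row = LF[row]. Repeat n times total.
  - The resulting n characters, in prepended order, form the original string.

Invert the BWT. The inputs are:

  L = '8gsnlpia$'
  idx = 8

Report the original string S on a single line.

LF mapping: 1 3 8 6 5 7 4 2 0
Walk LF starting at row 8, prepending L[row]:
  step 1: row=8, L[8]='$', prepend. Next row=LF[8]=0
  step 2: row=0, L[0]='8', prepend. Next row=LF[0]=1
  step 3: row=1, L[1]='g', prepend. Next row=LF[1]=3
  step 4: row=3, L[3]='n', prepend. Next row=LF[3]=6
  step 5: row=6, L[6]='i', prepend. Next row=LF[6]=4
  step 6: row=4, L[4]='l', prepend. Next row=LF[4]=5
  step 7: row=5, L[5]='p', prepend. Next row=LF[5]=7
  step 8: row=7, L[7]='a', prepend. Next row=LF[7]=2
  step 9: row=2, L[2]='s', prepend. Next row=LF[2]=8
Reversed output: sapling8$

Answer: sapling8$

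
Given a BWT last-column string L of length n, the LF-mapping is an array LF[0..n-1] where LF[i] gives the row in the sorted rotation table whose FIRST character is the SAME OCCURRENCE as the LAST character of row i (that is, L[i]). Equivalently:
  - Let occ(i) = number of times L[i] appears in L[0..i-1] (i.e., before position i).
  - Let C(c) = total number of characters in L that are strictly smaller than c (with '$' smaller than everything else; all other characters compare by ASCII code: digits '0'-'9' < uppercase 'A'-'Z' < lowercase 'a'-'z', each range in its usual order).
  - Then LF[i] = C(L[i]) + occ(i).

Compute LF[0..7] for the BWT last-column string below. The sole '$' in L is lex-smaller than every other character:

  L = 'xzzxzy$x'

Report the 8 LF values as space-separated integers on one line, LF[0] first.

Answer: 1 5 6 2 7 4 0 3

Derivation:
Char counts: '$':1, 'x':3, 'y':1, 'z':3
C (first-col start): C('$')=0, C('x')=1, C('y')=4, C('z')=5
L[0]='x': occ=0, LF[0]=C('x')+0=1+0=1
L[1]='z': occ=0, LF[1]=C('z')+0=5+0=5
L[2]='z': occ=1, LF[2]=C('z')+1=5+1=6
L[3]='x': occ=1, LF[3]=C('x')+1=1+1=2
L[4]='z': occ=2, LF[4]=C('z')+2=5+2=7
L[5]='y': occ=0, LF[5]=C('y')+0=4+0=4
L[6]='$': occ=0, LF[6]=C('$')+0=0+0=0
L[7]='x': occ=2, LF[7]=C('x')+2=1+2=3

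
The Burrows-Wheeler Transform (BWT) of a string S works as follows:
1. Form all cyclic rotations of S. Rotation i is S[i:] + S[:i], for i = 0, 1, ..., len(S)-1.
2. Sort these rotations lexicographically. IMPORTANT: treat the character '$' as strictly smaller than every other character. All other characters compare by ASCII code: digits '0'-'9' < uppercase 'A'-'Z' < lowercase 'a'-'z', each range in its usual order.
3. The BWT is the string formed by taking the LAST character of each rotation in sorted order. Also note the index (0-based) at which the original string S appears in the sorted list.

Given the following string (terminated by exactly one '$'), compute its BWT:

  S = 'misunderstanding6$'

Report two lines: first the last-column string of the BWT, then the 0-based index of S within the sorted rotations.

All 18 rotations (rotation i = S[i:]+S[:i]):
  rot[0] = misunderstanding6$
  rot[1] = isunderstanding6$m
  rot[2] = sunderstanding6$mi
  rot[3] = understanding6$mis
  rot[4] = nderstanding6$misu
  rot[5] = derstanding6$misun
  rot[6] = erstanding6$misund
  rot[7] = rstanding6$misunde
  rot[8] = standing6$misunder
  rot[9] = tanding6$misunders
  rot[10] = anding6$misunderst
  rot[11] = nding6$misundersta
  rot[12] = ding6$misunderstan
  rot[13] = ing6$misunderstand
  rot[14] = ng6$misunderstandi
  rot[15] = g6$misunderstandin
  rot[16] = 6$misunderstanding
  rot[17] = $misunderstanding6
Sorted (with $ < everything):
  sorted[0] = $misunderstanding6  (last char: '6')
  sorted[1] = 6$misunderstanding  (last char: 'g')
  sorted[2] = anding6$misunderst  (last char: 't')
  sorted[3] = derstanding6$misun  (last char: 'n')
  sorted[4] = ding6$misunderstan  (last char: 'n')
  sorted[5] = erstanding6$misund  (last char: 'd')
  sorted[6] = g6$misunderstandin  (last char: 'n')
  sorted[7] = ing6$misunderstand  (last char: 'd')
  sorted[8] = isunderstanding6$m  (last char: 'm')
  sorted[9] = misunderstanding6$  (last char: '$')
  sorted[10] = nderstanding6$misu  (last char: 'u')
  sorted[11] = nding6$misundersta  (last char: 'a')
  sorted[12] = ng6$misunderstandi  (last char: 'i')
  sorted[13] = rstanding6$misunde  (last char: 'e')
  sorted[14] = standing6$misunder  (last char: 'r')
  sorted[15] = sunderstanding6$mi  (last char: 'i')
  sorted[16] = tanding6$misunders  (last char: 's')
  sorted[17] = understanding6$mis  (last char: 's')
Last column: 6gtnndndm$uaieriss
Original string S is at sorted index 9

Answer: 6gtnndndm$uaieriss
9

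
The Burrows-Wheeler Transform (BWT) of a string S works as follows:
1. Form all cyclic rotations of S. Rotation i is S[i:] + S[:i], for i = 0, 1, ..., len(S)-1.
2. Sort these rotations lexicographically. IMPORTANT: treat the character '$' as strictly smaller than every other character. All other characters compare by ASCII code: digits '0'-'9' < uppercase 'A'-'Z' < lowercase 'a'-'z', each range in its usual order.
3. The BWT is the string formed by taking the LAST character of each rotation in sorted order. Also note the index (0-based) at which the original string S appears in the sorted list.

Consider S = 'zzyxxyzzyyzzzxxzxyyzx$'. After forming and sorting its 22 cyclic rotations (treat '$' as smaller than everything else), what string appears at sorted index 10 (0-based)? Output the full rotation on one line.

Answer: yzx$zzyxxyzzyyzzzxxzxy

Derivation:
All 22 rotations (rotation i = S[i:]+S[:i]):
  rot[0] = zzyxxyzzyyzzzxxzxyyzx$
  rot[1] = zyxxyzzyyzzzxxzxyyzx$z
  rot[2] = yxxyzzyyzzzxxzxyyzx$zz
  rot[3] = xxyzzyyzzzxxzxyyzx$zzy
  rot[4] = xyzzyyzzzxxzxyyzx$zzyx
  rot[5] = yzzyyzzzxxzxyyzx$zzyxx
  rot[6] = zzyyzzzxxzxyyzx$zzyxxy
  rot[7] = zyyzzzxxzxyyzx$zzyxxyz
  rot[8] = yyzzzxxzxyyzx$zzyxxyzz
  rot[9] = yzzzxxzxyyzx$zzyxxyzzy
  rot[10] = zzzxxzxyyzx$zzyxxyzzyy
  rot[11] = zzxxzxyyzx$zzyxxyzzyyz
  rot[12] = zxxzxyyzx$zzyxxyzzyyzz
  rot[13] = xxzxyyzx$zzyxxyzzyyzzz
  rot[14] = xzxyyzx$zzyxxyzzyyzzzx
  rot[15] = zxyyzx$zzyxxyzzyyzzzxx
  rot[16] = xyyzx$zzyxxyzzyyzzzxxz
  rot[17] = yyzx$zzyxxyzzyyzzzxxzx
  rot[18] = yzx$zzyxxyzzyyzzzxxzxy
  rot[19] = zx$zzyxxyzzyyzzzxxzxyy
  rot[20] = x$zzyxxyzzyyzzzxxzxyyz
  rot[21] = $zzyxxyzzyyzzzxxzxyyzx
Sorted (with $ < everything):
  sorted[0] = $zzyxxyzzyyzzzxxzxyyzx
  sorted[1] = x$zzyxxyzzyyzzzxxzxyyz
  sorted[2] = xxyzzyyzzzxxzxyyzx$zzy
  sorted[3] = xxzxyyzx$zzyxxyzzyyzzz
  sorted[4] = xyyzx$zzyxxyzzyyzzzxxz
  sorted[5] = xyzzyyzzzxxzxyyzx$zzyx
  sorted[6] = xzxyyzx$zzyxxyzzyyzzzx
  sorted[7] = yxxyzzyyzzzxxzxyyzx$zz
  sorted[8] = yyzx$zzyxxyzzyyzzzxxzx
  sorted[9] = yyzzzxxzxyyzx$zzyxxyzz
  sorted[10] = yzx$zzyxxyzzyyzzzxxzxy
  sorted[11] = yzzyyzzzxxzxyyzx$zzyxx
  sorted[12] = yzzzxxzxyyzx$zzyxxyzzy
  sorted[13] = zx$zzyxxyzzyyzzzxxzxyy
  sorted[14] = zxxzxyyzx$zzyxxyzzyyzz
  sorted[15] = zxyyzx$zzyxxyzzyyzzzxx
  sorted[16] = zyxxyzzyyzzzxxzxyyzx$z
  sorted[17] = zyyzzzxxzxyyzx$zzyxxyz
  sorted[18] = zzxxzxyyzx$zzyxxyzzyyz
  sorted[19] = zzyxxyzzyyzzzxxzxyyzx$
  sorted[20] = zzyyzzzxxzxyyzx$zzyxxy
  sorted[21] = zzzxxzxyyzx$zzyxxyzzyy
sorted[10] = yzx$zzyxxyzzyyzzzxxzxy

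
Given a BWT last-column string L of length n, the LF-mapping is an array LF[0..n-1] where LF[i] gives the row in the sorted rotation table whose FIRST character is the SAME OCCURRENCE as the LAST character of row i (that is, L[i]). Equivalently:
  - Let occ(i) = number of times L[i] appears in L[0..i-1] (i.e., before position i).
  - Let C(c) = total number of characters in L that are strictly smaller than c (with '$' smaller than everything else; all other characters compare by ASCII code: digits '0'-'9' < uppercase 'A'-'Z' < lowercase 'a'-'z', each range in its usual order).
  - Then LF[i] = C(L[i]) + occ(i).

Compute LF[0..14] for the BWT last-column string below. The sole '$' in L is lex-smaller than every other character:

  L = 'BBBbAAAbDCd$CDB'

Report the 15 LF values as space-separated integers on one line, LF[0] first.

Char counts: '$':1, 'A':3, 'B':4, 'C':2, 'D':2, 'b':2, 'd':1
C (first-col start): C('$')=0, C('A')=1, C('B')=4, C('C')=8, C('D')=10, C('b')=12, C('d')=14
L[0]='B': occ=0, LF[0]=C('B')+0=4+0=4
L[1]='B': occ=1, LF[1]=C('B')+1=4+1=5
L[2]='B': occ=2, LF[2]=C('B')+2=4+2=6
L[3]='b': occ=0, LF[3]=C('b')+0=12+0=12
L[4]='A': occ=0, LF[4]=C('A')+0=1+0=1
L[5]='A': occ=1, LF[5]=C('A')+1=1+1=2
L[6]='A': occ=2, LF[6]=C('A')+2=1+2=3
L[7]='b': occ=1, LF[7]=C('b')+1=12+1=13
L[8]='D': occ=0, LF[8]=C('D')+0=10+0=10
L[9]='C': occ=0, LF[9]=C('C')+0=8+0=8
L[10]='d': occ=0, LF[10]=C('d')+0=14+0=14
L[11]='$': occ=0, LF[11]=C('$')+0=0+0=0
L[12]='C': occ=1, LF[12]=C('C')+1=8+1=9
L[13]='D': occ=1, LF[13]=C('D')+1=10+1=11
L[14]='B': occ=3, LF[14]=C('B')+3=4+3=7

Answer: 4 5 6 12 1 2 3 13 10 8 14 0 9 11 7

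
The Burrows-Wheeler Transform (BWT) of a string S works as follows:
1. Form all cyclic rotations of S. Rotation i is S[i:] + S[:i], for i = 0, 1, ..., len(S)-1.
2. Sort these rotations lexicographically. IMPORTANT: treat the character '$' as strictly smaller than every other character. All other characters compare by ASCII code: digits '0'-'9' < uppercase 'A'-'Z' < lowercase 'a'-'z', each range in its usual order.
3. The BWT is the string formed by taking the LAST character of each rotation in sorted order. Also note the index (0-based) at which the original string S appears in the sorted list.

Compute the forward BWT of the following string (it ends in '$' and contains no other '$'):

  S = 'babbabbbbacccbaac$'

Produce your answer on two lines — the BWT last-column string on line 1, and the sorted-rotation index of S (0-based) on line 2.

All 18 rotations (rotation i = S[i:]+S[:i]):
  rot[0] = babbabbbbacccbaac$
  rot[1] = abbabbbbacccbaac$b
  rot[2] = bbabbbbacccbaac$ba
  rot[3] = babbbbacccbaac$bab
  rot[4] = abbbbacccbaac$babb
  rot[5] = bbbbacccbaac$babba
  rot[6] = bbbacccbaac$babbab
  rot[7] = bbacccbaac$babbabb
  rot[8] = bacccbaac$babbabbb
  rot[9] = acccbaac$babbabbbb
  rot[10] = cccbaac$babbabbbba
  rot[11] = ccbaac$babbabbbbac
  rot[12] = cbaac$babbabbbbacc
  rot[13] = baac$babbabbbbaccc
  rot[14] = aac$babbabbbbacccb
  rot[15] = ac$babbabbbbacccba
  rot[16] = c$babbabbbbacccbaa
  rot[17] = $babbabbbbacccbaac
Sorted (with $ < everything):
  sorted[0] = $babbabbbbacccbaac  (last char: 'c')
  sorted[1] = aac$babbabbbbacccb  (last char: 'b')
  sorted[2] = abbabbbbacccbaac$b  (last char: 'b')
  sorted[3] = abbbbacccbaac$babb  (last char: 'b')
  sorted[4] = ac$babbabbbbacccba  (last char: 'a')
  sorted[5] = acccbaac$babbabbbb  (last char: 'b')
  sorted[6] = baac$babbabbbbaccc  (last char: 'c')
  sorted[7] = babbabbbbacccbaac$  (last char: '$')
  sorted[8] = babbbbacccbaac$bab  (last char: 'b')
  sorted[9] = bacccbaac$babbabbb  (last char: 'b')
  sorted[10] = bbabbbbacccbaac$ba  (last char: 'a')
  sorted[11] = bbacccbaac$babbabb  (last char: 'b')
  sorted[12] = bbbacccbaac$babbab  (last char: 'b')
  sorted[13] = bbbbacccbaac$babba  (last char: 'a')
  sorted[14] = c$babbabbbbacccbaa  (last char: 'a')
  sorted[15] = cbaac$babbabbbbacc  (last char: 'c')
  sorted[16] = ccbaac$babbabbbbac  (last char: 'c')
  sorted[17] = cccbaac$babbabbbba  (last char: 'a')
Last column: cbbbabc$bbabbaacca
Original string S is at sorted index 7

Answer: cbbbabc$bbabbaacca
7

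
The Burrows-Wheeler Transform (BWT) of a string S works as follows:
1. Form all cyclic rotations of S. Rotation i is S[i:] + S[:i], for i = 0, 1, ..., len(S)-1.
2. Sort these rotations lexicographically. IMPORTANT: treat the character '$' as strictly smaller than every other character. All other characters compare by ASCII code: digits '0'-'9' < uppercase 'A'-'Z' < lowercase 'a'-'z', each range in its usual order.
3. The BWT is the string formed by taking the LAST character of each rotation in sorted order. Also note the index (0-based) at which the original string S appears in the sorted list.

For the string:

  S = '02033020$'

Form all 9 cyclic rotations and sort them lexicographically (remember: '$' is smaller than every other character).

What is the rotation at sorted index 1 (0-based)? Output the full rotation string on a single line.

Answer: 0$0203302

Derivation:
All 9 rotations (rotation i = S[i:]+S[:i]):
  rot[0] = 02033020$
  rot[1] = 2033020$0
  rot[2] = 033020$02
  rot[3] = 33020$020
  rot[4] = 3020$0203
  rot[5] = 020$02033
  rot[6] = 20$020330
  rot[7] = 0$0203302
  rot[8] = $02033020
Sorted (with $ < everything):
  sorted[0] = $02033020
  sorted[1] = 0$0203302
  sorted[2] = 020$02033
  sorted[3] = 02033020$
  sorted[4] = 033020$02
  sorted[5] = 20$020330
  sorted[6] = 2033020$0
  sorted[7] = 3020$0203
  sorted[8] = 33020$020
sorted[1] = 0$0203302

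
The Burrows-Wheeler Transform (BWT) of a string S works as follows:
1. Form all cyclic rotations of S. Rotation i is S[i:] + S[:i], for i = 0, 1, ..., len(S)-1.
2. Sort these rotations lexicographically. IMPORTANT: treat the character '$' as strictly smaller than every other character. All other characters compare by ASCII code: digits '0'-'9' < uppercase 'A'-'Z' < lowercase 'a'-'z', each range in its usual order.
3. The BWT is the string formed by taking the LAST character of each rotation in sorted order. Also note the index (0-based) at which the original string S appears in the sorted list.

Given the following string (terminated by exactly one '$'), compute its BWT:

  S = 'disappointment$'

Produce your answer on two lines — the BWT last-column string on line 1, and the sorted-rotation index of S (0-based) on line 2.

All 15 rotations (rotation i = S[i:]+S[:i]):
  rot[0] = disappointment$
  rot[1] = isappointment$d
  rot[2] = sappointment$di
  rot[3] = appointment$dis
  rot[4] = ppointment$disa
  rot[5] = pointment$disap
  rot[6] = ointment$disapp
  rot[7] = intment$disappo
  rot[8] = ntment$disappoi
  rot[9] = tment$disappoin
  rot[10] = ment$disappoint
  rot[11] = ent$disappointm
  rot[12] = nt$disappointme
  rot[13] = t$disappointmen
  rot[14] = $disappointment
Sorted (with $ < everything):
  sorted[0] = $disappointment  (last char: 't')
  sorted[1] = appointment$dis  (last char: 's')
  sorted[2] = disappointment$  (last char: '$')
  sorted[3] = ent$disappointm  (last char: 'm')
  sorted[4] = intment$disappo  (last char: 'o')
  sorted[5] = isappointment$d  (last char: 'd')
  sorted[6] = ment$disappoint  (last char: 't')
  sorted[7] = nt$disappointme  (last char: 'e')
  sorted[8] = ntment$disappoi  (last char: 'i')
  sorted[9] = ointment$disapp  (last char: 'p')
  sorted[10] = pointment$disap  (last char: 'p')
  sorted[11] = ppointment$disa  (last char: 'a')
  sorted[12] = sappointment$di  (last char: 'i')
  sorted[13] = t$disappointmen  (last char: 'n')
  sorted[14] = tment$disappoin  (last char: 'n')
Last column: ts$modteippainn
Original string S is at sorted index 2

Answer: ts$modteippainn
2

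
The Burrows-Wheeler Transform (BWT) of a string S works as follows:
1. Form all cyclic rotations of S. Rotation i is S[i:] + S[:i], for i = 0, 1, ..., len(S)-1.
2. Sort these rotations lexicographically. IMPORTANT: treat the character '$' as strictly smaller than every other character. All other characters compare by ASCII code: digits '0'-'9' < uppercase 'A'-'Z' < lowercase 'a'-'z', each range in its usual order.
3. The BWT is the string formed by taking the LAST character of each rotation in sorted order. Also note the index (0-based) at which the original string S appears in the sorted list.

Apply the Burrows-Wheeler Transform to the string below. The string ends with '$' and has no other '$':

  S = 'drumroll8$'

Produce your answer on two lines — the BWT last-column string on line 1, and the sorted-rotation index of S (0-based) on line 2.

Answer: 8l$lourmdr
2

Derivation:
All 10 rotations (rotation i = S[i:]+S[:i]):
  rot[0] = drumroll8$
  rot[1] = rumroll8$d
  rot[2] = umroll8$dr
  rot[3] = mroll8$dru
  rot[4] = roll8$drum
  rot[5] = oll8$drumr
  rot[6] = ll8$drumro
  rot[7] = l8$drumrol
  rot[8] = 8$drumroll
  rot[9] = $drumroll8
Sorted (with $ < everything):
  sorted[0] = $drumroll8  (last char: '8')
  sorted[1] = 8$drumroll  (last char: 'l')
  sorted[2] = drumroll8$  (last char: '$')
  sorted[3] = l8$drumrol  (last char: 'l')
  sorted[4] = ll8$drumro  (last char: 'o')
  sorted[5] = mroll8$dru  (last char: 'u')
  sorted[6] = oll8$drumr  (last char: 'r')
  sorted[7] = roll8$drum  (last char: 'm')
  sorted[8] = rumroll8$d  (last char: 'd')
  sorted[9] = umroll8$dr  (last char: 'r')
Last column: 8l$lourmdr
Original string S is at sorted index 2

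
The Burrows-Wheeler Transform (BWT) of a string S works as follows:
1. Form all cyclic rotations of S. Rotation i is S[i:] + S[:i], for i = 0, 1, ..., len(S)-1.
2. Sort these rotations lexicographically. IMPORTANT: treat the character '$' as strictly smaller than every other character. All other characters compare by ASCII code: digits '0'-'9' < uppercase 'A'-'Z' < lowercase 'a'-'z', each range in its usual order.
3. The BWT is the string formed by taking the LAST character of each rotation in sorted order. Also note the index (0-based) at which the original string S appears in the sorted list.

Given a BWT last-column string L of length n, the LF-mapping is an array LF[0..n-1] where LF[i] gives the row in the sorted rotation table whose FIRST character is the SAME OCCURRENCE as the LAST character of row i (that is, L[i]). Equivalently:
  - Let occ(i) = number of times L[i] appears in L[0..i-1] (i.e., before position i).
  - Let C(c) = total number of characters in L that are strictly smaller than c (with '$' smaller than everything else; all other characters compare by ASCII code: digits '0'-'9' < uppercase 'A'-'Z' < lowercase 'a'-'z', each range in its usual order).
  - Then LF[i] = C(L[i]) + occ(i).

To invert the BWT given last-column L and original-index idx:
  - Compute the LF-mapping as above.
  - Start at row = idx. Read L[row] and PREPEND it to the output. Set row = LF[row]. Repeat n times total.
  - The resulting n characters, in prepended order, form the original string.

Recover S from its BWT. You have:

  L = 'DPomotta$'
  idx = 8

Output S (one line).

Answer: tomatoPD$

Derivation:
LF mapping: 1 2 5 4 6 7 8 3 0
Walk LF starting at row 8, prepending L[row]:
  step 1: row=8, L[8]='$', prepend. Next row=LF[8]=0
  step 2: row=0, L[0]='D', prepend. Next row=LF[0]=1
  step 3: row=1, L[1]='P', prepend. Next row=LF[1]=2
  step 4: row=2, L[2]='o', prepend. Next row=LF[2]=5
  step 5: row=5, L[5]='t', prepend. Next row=LF[5]=7
  step 6: row=7, L[7]='a', prepend. Next row=LF[7]=3
  step 7: row=3, L[3]='m', prepend. Next row=LF[3]=4
  step 8: row=4, L[4]='o', prepend. Next row=LF[4]=6
  step 9: row=6, L[6]='t', prepend. Next row=LF[6]=8
Reversed output: tomatoPD$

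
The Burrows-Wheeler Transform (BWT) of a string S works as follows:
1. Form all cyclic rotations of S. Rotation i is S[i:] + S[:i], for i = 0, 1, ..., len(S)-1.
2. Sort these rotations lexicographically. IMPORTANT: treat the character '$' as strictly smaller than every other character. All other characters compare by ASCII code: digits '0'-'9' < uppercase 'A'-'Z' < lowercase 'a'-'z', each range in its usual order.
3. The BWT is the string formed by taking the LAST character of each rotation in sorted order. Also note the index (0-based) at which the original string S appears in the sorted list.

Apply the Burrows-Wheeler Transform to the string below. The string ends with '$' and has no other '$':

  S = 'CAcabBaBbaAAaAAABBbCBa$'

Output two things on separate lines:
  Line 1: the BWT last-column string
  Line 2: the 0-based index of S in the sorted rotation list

Answer: aaAaAACACbBa$bBAbBcaBBA
12

Derivation:
All 23 rotations (rotation i = S[i:]+S[:i]):
  rot[0] = CAcabBaBbaAAaAAABBbCBa$
  rot[1] = AcabBaBbaAAaAAABBbCBa$C
  rot[2] = cabBaBbaAAaAAABBbCBa$CA
  rot[3] = abBaBbaAAaAAABBbCBa$CAc
  rot[4] = bBaBbaAAaAAABBbCBa$CAca
  rot[5] = BaBbaAAaAAABBbCBa$CAcab
  rot[6] = aBbaAAaAAABBbCBa$CAcabB
  rot[7] = BbaAAaAAABBbCBa$CAcabBa
  rot[8] = baAAaAAABBbCBa$CAcabBaB
  rot[9] = aAAaAAABBbCBa$CAcabBaBb
  rot[10] = AAaAAABBbCBa$CAcabBaBba
  rot[11] = AaAAABBbCBa$CAcabBaBbaA
  rot[12] = aAAABBbCBa$CAcabBaBbaAA
  rot[13] = AAABBbCBa$CAcabBaBbaAAa
  rot[14] = AABBbCBa$CAcabBaBbaAAaA
  rot[15] = ABBbCBa$CAcabBaBbaAAaAA
  rot[16] = BBbCBa$CAcabBaBbaAAaAAA
  rot[17] = BbCBa$CAcabBaBbaAAaAAAB
  rot[18] = bCBa$CAcabBaBbaAAaAAABB
  rot[19] = CBa$CAcabBaBbaAAaAAABBb
  rot[20] = Ba$CAcabBaBbaAAaAAABBbC
  rot[21] = a$CAcabBaBbaAAaAAABBbCB
  rot[22] = $CAcabBaBbaAAaAAABBbCBa
Sorted (with $ < everything):
  sorted[0] = $CAcabBaBbaAAaAAABBbCBa  (last char: 'a')
  sorted[1] = AAABBbCBa$CAcabBaBbaAAa  (last char: 'a')
  sorted[2] = AABBbCBa$CAcabBaBbaAAaA  (last char: 'A')
  sorted[3] = AAaAAABBbCBa$CAcabBaBba  (last char: 'a')
  sorted[4] = ABBbCBa$CAcabBaBbaAAaAA  (last char: 'A')
  sorted[5] = AaAAABBbCBa$CAcabBaBbaA  (last char: 'A')
  sorted[6] = AcabBaBbaAAaAAABBbCBa$C  (last char: 'C')
  sorted[7] = BBbCBa$CAcabBaBbaAAaAAA  (last char: 'A')
  sorted[8] = Ba$CAcabBaBbaAAaAAABBbC  (last char: 'C')
  sorted[9] = BaBbaAAaAAABBbCBa$CAcab  (last char: 'b')
  sorted[10] = BbCBa$CAcabBaBbaAAaAAAB  (last char: 'B')
  sorted[11] = BbaAAaAAABBbCBa$CAcabBa  (last char: 'a')
  sorted[12] = CAcabBaBbaAAaAAABBbCBa$  (last char: '$')
  sorted[13] = CBa$CAcabBaBbaAAaAAABBb  (last char: 'b')
  sorted[14] = a$CAcabBaBbaAAaAAABBbCB  (last char: 'B')
  sorted[15] = aAAABBbCBa$CAcabBaBbaAA  (last char: 'A')
  sorted[16] = aAAaAAABBbCBa$CAcabBaBb  (last char: 'b')
  sorted[17] = aBbaAAaAAABBbCBa$CAcabB  (last char: 'B')
  sorted[18] = abBaBbaAAaAAABBbCBa$CAc  (last char: 'c')
  sorted[19] = bBaBbaAAaAAABBbCBa$CAca  (last char: 'a')
  sorted[20] = bCBa$CAcabBaBbaAAaAAABB  (last char: 'B')
  sorted[21] = baAAaAAABBbCBa$CAcabBaB  (last char: 'B')
  sorted[22] = cabBaBbaAAaAAABBbCBa$CA  (last char: 'A')
Last column: aaAaAACACbBa$bBAbBcaBBA
Original string S is at sorted index 12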